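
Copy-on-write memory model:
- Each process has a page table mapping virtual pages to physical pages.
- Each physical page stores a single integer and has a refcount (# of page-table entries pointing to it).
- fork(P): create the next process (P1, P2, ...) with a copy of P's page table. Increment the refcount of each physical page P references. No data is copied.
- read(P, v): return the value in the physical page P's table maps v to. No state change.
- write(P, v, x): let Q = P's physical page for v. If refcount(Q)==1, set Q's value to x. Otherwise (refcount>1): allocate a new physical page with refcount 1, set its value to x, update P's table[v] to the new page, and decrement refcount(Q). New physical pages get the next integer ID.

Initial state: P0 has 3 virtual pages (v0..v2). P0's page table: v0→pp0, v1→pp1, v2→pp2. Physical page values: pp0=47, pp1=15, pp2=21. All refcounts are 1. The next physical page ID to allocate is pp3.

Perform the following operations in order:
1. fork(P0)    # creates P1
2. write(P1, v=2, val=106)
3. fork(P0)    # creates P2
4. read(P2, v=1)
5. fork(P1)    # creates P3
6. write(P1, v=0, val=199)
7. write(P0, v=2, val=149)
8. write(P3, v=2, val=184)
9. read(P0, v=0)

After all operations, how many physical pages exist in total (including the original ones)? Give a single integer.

Op 1: fork(P0) -> P1. 3 ppages; refcounts: pp0:2 pp1:2 pp2:2
Op 2: write(P1, v2, 106). refcount(pp2)=2>1 -> COPY to pp3. 4 ppages; refcounts: pp0:2 pp1:2 pp2:1 pp3:1
Op 3: fork(P0) -> P2. 4 ppages; refcounts: pp0:3 pp1:3 pp2:2 pp3:1
Op 4: read(P2, v1) -> 15. No state change.
Op 5: fork(P1) -> P3. 4 ppages; refcounts: pp0:4 pp1:4 pp2:2 pp3:2
Op 6: write(P1, v0, 199). refcount(pp0)=4>1 -> COPY to pp4. 5 ppages; refcounts: pp0:3 pp1:4 pp2:2 pp3:2 pp4:1
Op 7: write(P0, v2, 149). refcount(pp2)=2>1 -> COPY to pp5. 6 ppages; refcounts: pp0:3 pp1:4 pp2:1 pp3:2 pp4:1 pp5:1
Op 8: write(P3, v2, 184). refcount(pp3)=2>1 -> COPY to pp6. 7 ppages; refcounts: pp0:3 pp1:4 pp2:1 pp3:1 pp4:1 pp5:1 pp6:1
Op 9: read(P0, v0) -> 47. No state change.

Answer: 7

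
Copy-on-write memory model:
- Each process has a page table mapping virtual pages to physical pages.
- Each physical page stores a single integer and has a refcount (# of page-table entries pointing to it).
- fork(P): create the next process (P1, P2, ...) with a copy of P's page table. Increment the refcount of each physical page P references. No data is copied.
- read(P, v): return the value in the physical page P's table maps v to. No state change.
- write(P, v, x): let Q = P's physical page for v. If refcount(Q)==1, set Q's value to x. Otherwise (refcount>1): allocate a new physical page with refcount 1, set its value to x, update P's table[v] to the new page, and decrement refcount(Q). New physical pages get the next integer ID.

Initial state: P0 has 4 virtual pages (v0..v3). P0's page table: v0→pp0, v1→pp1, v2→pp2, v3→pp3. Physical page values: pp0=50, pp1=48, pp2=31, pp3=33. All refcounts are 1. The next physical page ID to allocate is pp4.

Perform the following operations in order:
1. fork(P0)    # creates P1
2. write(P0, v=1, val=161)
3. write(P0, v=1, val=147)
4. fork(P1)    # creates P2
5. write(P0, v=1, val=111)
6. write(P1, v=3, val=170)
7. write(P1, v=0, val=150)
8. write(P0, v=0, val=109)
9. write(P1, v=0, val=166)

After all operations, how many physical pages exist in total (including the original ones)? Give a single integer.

Answer: 8

Derivation:
Op 1: fork(P0) -> P1. 4 ppages; refcounts: pp0:2 pp1:2 pp2:2 pp3:2
Op 2: write(P0, v1, 161). refcount(pp1)=2>1 -> COPY to pp4. 5 ppages; refcounts: pp0:2 pp1:1 pp2:2 pp3:2 pp4:1
Op 3: write(P0, v1, 147). refcount(pp4)=1 -> write in place. 5 ppages; refcounts: pp0:2 pp1:1 pp2:2 pp3:2 pp4:1
Op 4: fork(P1) -> P2. 5 ppages; refcounts: pp0:3 pp1:2 pp2:3 pp3:3 pp4:1
Op 5: write(P0, v1, 111). refcount(pp4)=1 -> write in place. 5 ppages; refcounts: pp0:3 pp1:2 pp2:3 pp3:3 pp4:1
Op 6: write(P1, v3, 170). refcount(pp3)=3>1 -> COPY to pp5. 6 ppages; refcounts: pp0:3 pp1:2 pp2:3 pp3:2 pp4:1 pp5:1
Op 7: write(P1, v0, 150). refcount(pp0)=3>1 -> COPY to pp6. 7 ppages; refcounts: pp0:2 pp1:2 pp2:3 pp3:2 pp4:1 pp5:1 pp6:1
Op 8: write(P0, v0, 109). refcount(pp0)=2>1 -> COPY to pp7. 8 ppages; refcounts: pp0:1 pp1:2 pp2:3 pp3:2 pp4:1 pp5:1 pp6:1 pp7:1
Op 9: write(P1, v0, 166). refcount(pp6)=1 -> write in place. 8 ppages; refcounts: pp0:1 pp1:2 pp2:3 pp3:2 pp4:1 pp5:1 pp6:1 pp7:1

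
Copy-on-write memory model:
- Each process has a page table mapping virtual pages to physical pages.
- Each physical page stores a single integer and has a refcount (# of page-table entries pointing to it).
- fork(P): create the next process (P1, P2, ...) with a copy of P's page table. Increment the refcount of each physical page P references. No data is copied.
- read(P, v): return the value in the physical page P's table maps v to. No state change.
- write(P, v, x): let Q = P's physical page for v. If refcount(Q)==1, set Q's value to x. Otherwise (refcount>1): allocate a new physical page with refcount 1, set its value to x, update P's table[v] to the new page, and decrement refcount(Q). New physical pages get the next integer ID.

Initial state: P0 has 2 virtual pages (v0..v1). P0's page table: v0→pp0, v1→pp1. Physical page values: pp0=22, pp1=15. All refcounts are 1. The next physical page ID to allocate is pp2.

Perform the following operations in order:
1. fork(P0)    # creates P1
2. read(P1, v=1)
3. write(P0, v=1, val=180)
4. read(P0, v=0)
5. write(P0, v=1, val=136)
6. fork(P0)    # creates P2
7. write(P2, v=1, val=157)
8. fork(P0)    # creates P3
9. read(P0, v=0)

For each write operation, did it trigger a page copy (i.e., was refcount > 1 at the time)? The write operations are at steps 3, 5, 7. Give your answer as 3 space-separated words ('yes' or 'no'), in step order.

Op 1: fork(P0) -> P1. 2 ppages; refcounts: pp0:2 pp1:2
Op 2: read(P1, v1) -> 15. No state change.
Op 3: write(P0, v1, 180). refcount(pp1)=2>1 -> COPY to pp2. 3 ppages; refcounts: pp0:2 pp1:1 pp2:1
Op 4: read(P0, v0) -> 22. No state change.
Op 5: write(P0, v1, 136). refcount(pp2)=1 -> write in place. 3 ppages; refcounts: pp0:2 pp1:1 pp2:1
Op 6: fork(P0) -> P2. 3 ppages; refcounts: pp0:3 pp1:1 pp2:2
Op 7: write(P2, v1, 157). refcount(pp2)=2>1 -> COPY to pp3. 4 ppages; refcounts: pp0:3 pp1:1 pp2:1 pp3:1
Op 8: fork(P0) -> P3. 4 ppages; refcounts: pp0:4 pp1:1 pp2:2 pp3:1
Op 9: read(P0, v0) -> 22. No state change.

yes no yes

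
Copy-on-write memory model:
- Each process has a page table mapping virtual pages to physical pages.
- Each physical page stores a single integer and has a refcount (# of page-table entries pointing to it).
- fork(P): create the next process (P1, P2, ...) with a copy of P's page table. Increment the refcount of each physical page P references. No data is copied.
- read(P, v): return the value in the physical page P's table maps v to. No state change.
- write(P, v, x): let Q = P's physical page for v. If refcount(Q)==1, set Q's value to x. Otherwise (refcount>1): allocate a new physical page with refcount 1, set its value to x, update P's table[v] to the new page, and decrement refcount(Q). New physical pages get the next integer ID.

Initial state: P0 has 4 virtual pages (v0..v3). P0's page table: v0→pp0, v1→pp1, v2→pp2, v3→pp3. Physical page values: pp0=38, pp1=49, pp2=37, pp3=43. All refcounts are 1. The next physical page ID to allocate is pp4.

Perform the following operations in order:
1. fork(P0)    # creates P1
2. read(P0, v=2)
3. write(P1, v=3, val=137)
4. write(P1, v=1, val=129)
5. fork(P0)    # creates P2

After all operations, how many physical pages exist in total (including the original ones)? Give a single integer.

Answer: 6

Derivation:
Op 1: fork(P0) -> P1. 4 ppages; refcounts: pp0:2 pp1:2 pp2:2 pp3:2
Op 2: read(P0, v2) -> 37. No state change.
Op 3: write(P1, v3, 137). refcount(pp3)=2>1 -> COPY to pp4. 5 ppages; refcounts: pp0:2 pp1:2 pp2:2 pp3:1 pp4:1
Op 4: write(P1, v1, 129). refcount(pp1)=2>1 -> COPY to pp5. 6 ppages; refcounts: pp0:2 pp1:1 pp2:2 pp3:1 pp4:1 pp5:1
Op 5: fork(P0) -> P2. 6 ppages; refcounts: pp0:3 pp1:2 pp2:3 pp3:2 pp4:1 pp5:1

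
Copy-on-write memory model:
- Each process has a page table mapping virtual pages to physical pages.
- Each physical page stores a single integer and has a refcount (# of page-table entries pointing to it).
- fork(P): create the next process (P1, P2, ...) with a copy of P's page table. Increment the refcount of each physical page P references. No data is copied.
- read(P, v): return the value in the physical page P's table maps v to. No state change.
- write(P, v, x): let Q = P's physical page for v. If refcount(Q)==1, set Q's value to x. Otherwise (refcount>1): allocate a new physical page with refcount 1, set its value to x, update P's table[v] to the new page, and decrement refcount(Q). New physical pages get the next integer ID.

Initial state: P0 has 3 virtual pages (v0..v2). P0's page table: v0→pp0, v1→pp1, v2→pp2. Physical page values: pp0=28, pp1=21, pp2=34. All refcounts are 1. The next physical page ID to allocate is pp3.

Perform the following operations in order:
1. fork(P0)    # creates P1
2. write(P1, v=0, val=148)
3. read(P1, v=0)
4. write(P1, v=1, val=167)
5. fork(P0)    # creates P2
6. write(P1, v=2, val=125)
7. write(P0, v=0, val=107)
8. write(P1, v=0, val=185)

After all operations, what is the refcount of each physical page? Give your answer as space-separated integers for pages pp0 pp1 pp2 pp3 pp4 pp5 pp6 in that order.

Op 1: fork(P0) -> P1. 3 ppages; refcounts: pp0:2 pp1:2 pp2:2
Op 2: write(P1, v0, 148). refcount(pp0)=2>1 -> COPY to pp3. 4 ppages; refcounts: pp0:1 pp1:2 pp2:2 pp3:1
Op 3: read(P1, v0) -> 148. No state change.
Op 4: write(P1, v1, 167). refcount(pp1)=2>1 -> COPY to pp4. 5 ppages; refcounts: pp0:1 pp1:1 pp2:2 pp3:1 pp4:1
Op 5: fork(P0) -> P2. 5 ppages; refcounts: pp0:2 pp1:2 pp2:3 pp3:1 pp4:1
Op 6: write(P1, v2, 125). refcount(pp2)=3>1 -> COPY to pp5. 6 ppages; refcounts: pp0:2 pp1:2 pp2:2 pp3:1 pp4:1 pp5:1
Op 7: write(P0, v0, 107). refcount(pp0)=2>1 -> COPY to pp6. 7 ppages; refcounts: pp0:1 pp1:2 pp2:2 pp3:1 pp4:1 pp5:1 pp6:1
Op 8: write(P1, v0, 185). refcount(pp3)=1 -> write in place. 7 ppages; refcounts: pp0:1 pp1:2 pp2:2 pp3:1 pp4:1 pp5:1 pp6:1

Answer: 1 2 2 1 1 1 1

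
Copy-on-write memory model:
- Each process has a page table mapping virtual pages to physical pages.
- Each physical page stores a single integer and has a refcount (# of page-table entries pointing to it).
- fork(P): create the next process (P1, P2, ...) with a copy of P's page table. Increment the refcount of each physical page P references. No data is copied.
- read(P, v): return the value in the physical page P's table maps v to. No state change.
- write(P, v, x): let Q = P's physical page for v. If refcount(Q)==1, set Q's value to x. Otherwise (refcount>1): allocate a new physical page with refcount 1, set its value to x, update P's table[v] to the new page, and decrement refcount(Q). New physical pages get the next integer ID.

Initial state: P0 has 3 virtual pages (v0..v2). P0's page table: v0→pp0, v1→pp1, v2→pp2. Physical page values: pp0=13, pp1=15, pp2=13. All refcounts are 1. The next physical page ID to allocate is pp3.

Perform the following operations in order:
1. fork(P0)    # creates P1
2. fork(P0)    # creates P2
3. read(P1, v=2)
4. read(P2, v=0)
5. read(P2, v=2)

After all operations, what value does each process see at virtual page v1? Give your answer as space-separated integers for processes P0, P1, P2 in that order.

Op 1: fork(P0) -> P1. 3 ppages; refcounts: pp0:2 pp1:2 pp2:2
Op 2: fork(P0) -> P2. 3 ppages; refcounts: pp0:3 pp1:3 pp2:3
Op 3: read(P1, v2) -> 13. No state change.
Op 4: read(P2, v0) -> 13. No state change.
Op 5: read(P2, v2) -> 13. No state change.
P0: v1 -> pp1 = 15
P1: v1 -> pp1 = 15
P2: v1 -> pp1 = 15

Answer: 15 15 15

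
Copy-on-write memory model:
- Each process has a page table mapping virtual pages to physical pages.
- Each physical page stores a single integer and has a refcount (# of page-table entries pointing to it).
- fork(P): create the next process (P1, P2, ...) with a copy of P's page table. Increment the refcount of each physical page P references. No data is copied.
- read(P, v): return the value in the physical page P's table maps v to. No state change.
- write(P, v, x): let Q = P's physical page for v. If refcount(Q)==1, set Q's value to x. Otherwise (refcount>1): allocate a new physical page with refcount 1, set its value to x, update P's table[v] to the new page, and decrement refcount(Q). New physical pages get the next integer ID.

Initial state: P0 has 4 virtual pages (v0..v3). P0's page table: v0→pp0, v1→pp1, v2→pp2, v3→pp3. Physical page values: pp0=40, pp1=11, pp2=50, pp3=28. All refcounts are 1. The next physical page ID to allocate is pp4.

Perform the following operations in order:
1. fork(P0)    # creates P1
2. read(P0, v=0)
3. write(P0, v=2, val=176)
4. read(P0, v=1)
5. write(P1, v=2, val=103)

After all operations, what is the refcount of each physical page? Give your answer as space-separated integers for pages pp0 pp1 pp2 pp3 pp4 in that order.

Op 1: fork(P0) -> P1. 4 ppages; refcounts: pp0:2 pp1:2 pp2:2 pp3:2
Op 2: read(P0, v0) -> 40. No state change.
Op 3: write(P0, v2, 176). refcount(pp2)=2>1 -> COPY to pp4. 5 ppages; refcounts: pp0:2 pp1:2 pp2:1 pp3:2 pp4:1
Op 4: read(P0, v1) -> 11. No state change.
Op 5: write(P1, v2, 103). refcount(pp2)=1 -> write in place. 5 ppages; refcounts: pp0:2 pp1:2 pp2:1 pp3:2 pp4:1

Answer: 2 2 1 2 1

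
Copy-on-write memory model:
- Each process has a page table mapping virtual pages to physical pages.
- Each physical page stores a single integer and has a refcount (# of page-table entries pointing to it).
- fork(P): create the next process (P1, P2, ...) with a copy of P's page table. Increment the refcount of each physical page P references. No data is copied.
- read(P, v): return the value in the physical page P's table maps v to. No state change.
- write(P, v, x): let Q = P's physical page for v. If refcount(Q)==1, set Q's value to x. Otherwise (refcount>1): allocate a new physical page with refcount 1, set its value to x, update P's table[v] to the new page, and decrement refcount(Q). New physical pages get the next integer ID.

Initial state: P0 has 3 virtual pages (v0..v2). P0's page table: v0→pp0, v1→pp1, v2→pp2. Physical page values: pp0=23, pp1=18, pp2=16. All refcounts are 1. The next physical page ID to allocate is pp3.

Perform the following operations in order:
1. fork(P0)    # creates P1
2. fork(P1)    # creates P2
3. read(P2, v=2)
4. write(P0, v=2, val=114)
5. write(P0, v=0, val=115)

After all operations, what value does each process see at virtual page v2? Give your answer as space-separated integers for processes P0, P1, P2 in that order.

Op 1: fork(P0) -> P1. 3 ppages; refcounts: pp0:2 pp1:2 pp2:2
Op 2: fork(P1) -> P2. 3 ppages; refcounts: pp0:3 pp1:3 pp2:3
Op 3: read(P2, v2) -> 16. No state change.
Op 4: write(P0, v2, 114). refcount(pp2)=3>1 -> COPY to pp3. 4 ppages; refcounts: pp0:3 pp1:3 pp2:2 pp3:1
Op 5: write(P0, v0, 115). refcount(pp0)=3>1 -> COPY to pp4. 5 ppages; refcounts: pp0:2 pp1:3 pp2:2 pp3:1 pp4:1
P0: v2 -> pp3 = 114
P1: v2 -> pp2 = 16
P2: v2 -> pp2 = 16

Answer: 114 16 16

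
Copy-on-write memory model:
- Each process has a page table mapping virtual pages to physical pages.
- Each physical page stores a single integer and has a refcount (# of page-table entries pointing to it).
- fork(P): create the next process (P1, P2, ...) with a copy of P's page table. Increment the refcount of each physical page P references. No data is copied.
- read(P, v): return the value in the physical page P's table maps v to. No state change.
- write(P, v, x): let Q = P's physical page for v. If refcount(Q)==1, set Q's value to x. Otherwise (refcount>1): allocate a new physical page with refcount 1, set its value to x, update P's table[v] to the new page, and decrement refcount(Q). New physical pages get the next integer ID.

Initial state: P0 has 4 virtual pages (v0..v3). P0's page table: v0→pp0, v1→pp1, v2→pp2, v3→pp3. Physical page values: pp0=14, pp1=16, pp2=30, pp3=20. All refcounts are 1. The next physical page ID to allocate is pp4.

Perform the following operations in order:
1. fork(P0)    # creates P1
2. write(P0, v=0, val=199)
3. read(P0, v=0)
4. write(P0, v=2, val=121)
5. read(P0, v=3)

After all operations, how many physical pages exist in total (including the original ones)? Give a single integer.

Op 1: fork(P0) -> P1. 4 ppages; refcounts: pp0:2 pp1:2 pp2:2 pp3:2
Op 2: write(P0, v0, 199). refcount(pp0)=2>1 -> COPY to pp4. 5 ppages; refcounts: pp0:1 pp1:2 pp2:2 pp3:2 pp4:1
Op 3: read(P0, v0) -> 199. No state change.
Op 4: write(P0, v2, 121). refcount(pp2)=2>1 -> COPY to pp5. 6 ppages; refcounts: pp0:1 pp1:2 pp2:1 pp3:2 pp4:1 pp5:1
Op 5: read(P0, v3) -> 20. No state change.

Answer: 6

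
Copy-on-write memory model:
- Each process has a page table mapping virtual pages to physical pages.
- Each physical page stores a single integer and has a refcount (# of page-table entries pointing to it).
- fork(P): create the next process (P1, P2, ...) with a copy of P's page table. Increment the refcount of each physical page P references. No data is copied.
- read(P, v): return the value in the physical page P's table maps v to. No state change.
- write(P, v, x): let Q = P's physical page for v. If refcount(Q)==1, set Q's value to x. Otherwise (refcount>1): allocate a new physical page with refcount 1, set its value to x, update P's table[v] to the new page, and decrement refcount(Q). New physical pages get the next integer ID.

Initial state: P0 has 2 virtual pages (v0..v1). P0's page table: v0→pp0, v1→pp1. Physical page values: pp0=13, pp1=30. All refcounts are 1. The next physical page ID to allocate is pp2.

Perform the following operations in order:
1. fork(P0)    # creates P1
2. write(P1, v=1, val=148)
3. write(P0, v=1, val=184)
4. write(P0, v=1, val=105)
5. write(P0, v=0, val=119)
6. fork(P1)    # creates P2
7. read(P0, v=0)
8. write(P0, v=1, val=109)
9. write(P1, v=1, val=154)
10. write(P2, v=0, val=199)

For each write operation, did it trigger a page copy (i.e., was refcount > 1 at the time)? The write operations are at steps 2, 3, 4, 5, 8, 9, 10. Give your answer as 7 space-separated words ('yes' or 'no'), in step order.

Op 1: fork(P0) -> P1. 2 ppages; refcounts: pp0:2 pp1:2
Op 2: write(P1, v1, 148). refcount(pp1)=2>1 -> COPY to pp2. 3 ppages; refcounts: pp0:2 pp1:1 pp2:1
Op 3: write(P0, v1, 184). refcount(pp1)=1 -> write in place. 3 ppages; refcounts: pp0:2 pp1:1 pp2:1
Op 4: write(P0, v1, 105). refcount(pp1)=1 -> write in place. 3 ppages; refcounts: pp0:2 pp1:1 pp2:1
Op 5: write(P0, v0, 119). refcount(pp0)=2>1 -> COPY to pp3. 4 ppages; refcounts: pp0:1 pp1:1 pp2:1 pp3:1
Op 6: fork(P1) -> P2. 4 ppages; refcounts: pp0:2 pp1:1 pp2:2 pp3:1
Op 7: read(P0, v0) -> 119. No state change.
Op 8: write(P0, v1, 109). refcount(pp1)=1 -> write in place. 4 ppages; refcounts: pp0:2 pp1:1 pp2:2 pp3:1
Op 9: write(P1, v1, 154). refcount(pp2)=2>1 -> COPY to pp4. 5 ppages; refcounts: pp0:2 pp1:1 pp2:1 pp3:1 pp4:1
Op 10: write(P2, v0, 199). refcount(pp0)=2>1 -> COPY to pp5. 6 ppages; refcounts: pp0:1 pp1:1 pp2:1 pp3:1 pp4:1 pp5:1

yes no no yes no yes yes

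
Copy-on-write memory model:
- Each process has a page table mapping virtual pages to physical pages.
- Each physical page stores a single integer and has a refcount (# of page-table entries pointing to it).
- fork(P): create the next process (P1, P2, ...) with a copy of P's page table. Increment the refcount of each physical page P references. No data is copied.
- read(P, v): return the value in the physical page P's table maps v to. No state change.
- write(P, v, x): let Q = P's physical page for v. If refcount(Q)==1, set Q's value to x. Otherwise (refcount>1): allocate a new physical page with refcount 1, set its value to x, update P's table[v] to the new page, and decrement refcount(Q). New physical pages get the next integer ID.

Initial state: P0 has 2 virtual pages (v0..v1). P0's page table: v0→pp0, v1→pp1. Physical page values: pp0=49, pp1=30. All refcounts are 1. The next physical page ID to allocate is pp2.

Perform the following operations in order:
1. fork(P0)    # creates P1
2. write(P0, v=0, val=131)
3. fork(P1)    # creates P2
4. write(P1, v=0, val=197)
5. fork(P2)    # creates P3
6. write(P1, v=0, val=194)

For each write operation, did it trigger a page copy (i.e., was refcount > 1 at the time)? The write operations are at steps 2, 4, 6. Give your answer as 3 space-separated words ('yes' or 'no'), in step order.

Op 1: fork(P0) -> P1. 2 ppages; refcounts: pp0:2 pp1:2
Op 2: write(P0, v0, 131). refcount(pp0)=2>1 -> COPY to pp2. 3 ppages; refcounts: pp0:1 pp1:2 pp2:1
Op 3: fork(P1) -> P2. 3 ppages; refcounts: pp0:2 pp1:3 pp2:1
Op 4: write(P1, v0, 197). refcount(pp0)=2>1 -> COPY to pp3. 4 ppages; refcounts: pp0:1 pp1:3 pp2:1 pp3:1
Op 5: fork(P2) -> P3. 4 ppages; refcounts: pp0:2 pp1:4 pp2:1 pp3:1
Op 6: write(P1, v0, 194). refcount(pp3)=1 -> write in place. 4 ppages; refcounts: pp0:2 pp1:4 pp2:1 pp3:1

yes yes no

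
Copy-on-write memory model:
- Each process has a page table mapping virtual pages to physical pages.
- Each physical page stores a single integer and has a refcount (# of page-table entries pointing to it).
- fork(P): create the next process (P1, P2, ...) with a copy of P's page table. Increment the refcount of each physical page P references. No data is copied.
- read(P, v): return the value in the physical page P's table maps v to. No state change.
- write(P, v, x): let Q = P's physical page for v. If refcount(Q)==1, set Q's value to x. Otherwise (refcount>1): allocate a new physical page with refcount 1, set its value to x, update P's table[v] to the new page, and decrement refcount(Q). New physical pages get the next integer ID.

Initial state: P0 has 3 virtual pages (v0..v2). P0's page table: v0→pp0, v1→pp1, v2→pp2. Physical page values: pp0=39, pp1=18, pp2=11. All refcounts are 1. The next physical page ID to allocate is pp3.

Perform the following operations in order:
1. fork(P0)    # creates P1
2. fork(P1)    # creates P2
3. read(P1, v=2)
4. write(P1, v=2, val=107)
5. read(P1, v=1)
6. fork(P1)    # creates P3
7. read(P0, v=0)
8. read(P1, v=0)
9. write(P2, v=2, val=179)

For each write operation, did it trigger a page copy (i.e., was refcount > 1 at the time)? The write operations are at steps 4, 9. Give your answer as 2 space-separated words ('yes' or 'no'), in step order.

Op 1: fork(P0) -> P1. 3 ppages; refcounts: pp0:2 pp1:2 pp2:2
Op 2: fork(P1) -> P2. 3 ppages; refcounts: pp0:3 pp1:3 pp2:3
Op 3: read(P1, v2) -> 11. No state change.
Op 4: write(P1, v2, 107). refcount(pp2)=3>1 -> COPY to pp3. 4 ppages; refcounts: pp0:3 pp1:3 pp2:2 pp3:1
Op 5: read(P1, v1) -> 18. No state change.
Op 6: fork(P1) -> P3. 4 ppages; refcounts: pp0:4 pp1:4 pp2:2 pp3:2
Op 7: read(P0, v0) -> 39. No state change.
Op 8: read(P1, v0) -> 39. No state change.
Op 9: write(P2, v2, 179). refcount(pp2)=2>1 -> COPY to pp4. 5 ppages; refcounts: pp0:4 pp1:4 pp2:1 pp3:2 pp4:1

yes yes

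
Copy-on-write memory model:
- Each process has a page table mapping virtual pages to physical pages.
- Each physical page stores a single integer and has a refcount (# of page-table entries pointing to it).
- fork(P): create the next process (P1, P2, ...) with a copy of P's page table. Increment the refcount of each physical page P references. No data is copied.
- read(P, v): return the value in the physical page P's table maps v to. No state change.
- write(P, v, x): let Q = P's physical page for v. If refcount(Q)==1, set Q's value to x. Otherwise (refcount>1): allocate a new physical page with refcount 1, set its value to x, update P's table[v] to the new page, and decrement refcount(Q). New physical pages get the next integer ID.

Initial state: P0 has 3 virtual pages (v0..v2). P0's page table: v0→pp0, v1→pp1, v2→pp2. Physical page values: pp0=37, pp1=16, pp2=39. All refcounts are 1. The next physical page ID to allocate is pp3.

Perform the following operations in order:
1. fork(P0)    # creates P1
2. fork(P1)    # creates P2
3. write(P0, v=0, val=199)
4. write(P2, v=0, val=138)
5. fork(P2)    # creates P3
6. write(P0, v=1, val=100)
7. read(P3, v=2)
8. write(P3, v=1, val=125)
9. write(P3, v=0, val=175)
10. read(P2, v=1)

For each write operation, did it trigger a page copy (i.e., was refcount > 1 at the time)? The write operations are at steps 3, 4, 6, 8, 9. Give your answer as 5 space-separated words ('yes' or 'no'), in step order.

Op 1: fork(P0) -> P1. 3 ppages; refcounts: pp0:2 pp1:2 pp2:2
Op 2: fork(P1) -> P2. 3 ppages; refcounts: pp0:3 pp1:3 pp2:3
Op 3: write(P0, v0, 199). refcount(pp0)=3>1 -> COPY to pp3. 4 ppages; refcounts: pp0:2 pp1:3 pp2:3 pp3:1
Op 4: write(P2, v0, 138). refcount(pp0)=2>1 -> COPY to pp4. 5 ppages; refcounts: pp0:1 pp1:3 pp2:3 pp3:1 pp4:1
Op 5: fork(P2) -> P3. 5 ppages; refcounts: pp0:1 pp1:4 pp2:4 pp3:1 pp4:2
Op 6: write(P0, v1, 100). refcount(pp1)=4>1 -> COPY to pp5. 6 ppages; refcounts: pp0:1 pp1:3 pp2:4 pp3:1 pp4:2 pp5:1
Op 7: read(P3, v2) -> 39. No state change.
Op 8: write(P3, v1, 125). refcount(pp1)=3>1 -> COPY to pp6. 7 ppages; refcounts: pp0:1 pp1:2 pp2:4 pp3:1 pp4:2 pp5:1 pp6:1
Op 9: write(P3, v0, 175). refcount(pp4)=2>1 -> COPY to pp7. 8 ppages; refcounts: pp0:1 pp1:2 pp2:4 pp3:1 pp4:1 pp5:1 pp6:1 pp7:1
Op 10: read(P2, v1) -> 16. No state change.

yes yes yes yes yes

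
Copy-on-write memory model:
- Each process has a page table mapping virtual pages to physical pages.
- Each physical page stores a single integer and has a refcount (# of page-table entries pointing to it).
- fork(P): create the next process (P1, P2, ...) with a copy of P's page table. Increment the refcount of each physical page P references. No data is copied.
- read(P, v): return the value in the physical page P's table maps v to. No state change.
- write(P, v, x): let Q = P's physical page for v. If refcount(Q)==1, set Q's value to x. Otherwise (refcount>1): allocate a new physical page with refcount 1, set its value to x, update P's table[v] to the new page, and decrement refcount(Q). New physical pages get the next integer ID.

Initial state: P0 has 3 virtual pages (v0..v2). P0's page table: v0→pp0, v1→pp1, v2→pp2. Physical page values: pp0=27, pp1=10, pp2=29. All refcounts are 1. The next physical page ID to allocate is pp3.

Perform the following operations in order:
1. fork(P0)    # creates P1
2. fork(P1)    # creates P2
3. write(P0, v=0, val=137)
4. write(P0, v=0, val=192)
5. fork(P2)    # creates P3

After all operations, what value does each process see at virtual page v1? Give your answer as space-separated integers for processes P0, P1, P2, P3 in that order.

Answer: 10 10 10 10

Derivation:
Op 1: fork(P0) -> P1. 3 ppages; refcounts: pp0:2 pp1:2 pp2:2
Op 2: fork(P1) -> P2. 3 ppages; refcounts: pp0:3 pp1:3 pp2:3
Op 3: write(P0, v0, 137). refcount(pp0)=3>1 -> COPY to pp3. 4 ppages; refcounts: pp0:2 pp1:3 pp2:3 pp3:1
Op 4: write(P0, v0, 192). refcount(pp3)=1 -> write in place. 4 ppages; refcounts: pp0:2 pp1:3 pp2:3 pp3:1
Op 5: fork(P2) -> P3. 4 ppages; refcounts: pp0:3 pp1:4 pp2:4 pp3:1
P0: v1 -> pp1 = 10
P1: v1 -> pp1 = 10
P2: v1 -> pp1 = 10
P3: v1 -> pp1 = 10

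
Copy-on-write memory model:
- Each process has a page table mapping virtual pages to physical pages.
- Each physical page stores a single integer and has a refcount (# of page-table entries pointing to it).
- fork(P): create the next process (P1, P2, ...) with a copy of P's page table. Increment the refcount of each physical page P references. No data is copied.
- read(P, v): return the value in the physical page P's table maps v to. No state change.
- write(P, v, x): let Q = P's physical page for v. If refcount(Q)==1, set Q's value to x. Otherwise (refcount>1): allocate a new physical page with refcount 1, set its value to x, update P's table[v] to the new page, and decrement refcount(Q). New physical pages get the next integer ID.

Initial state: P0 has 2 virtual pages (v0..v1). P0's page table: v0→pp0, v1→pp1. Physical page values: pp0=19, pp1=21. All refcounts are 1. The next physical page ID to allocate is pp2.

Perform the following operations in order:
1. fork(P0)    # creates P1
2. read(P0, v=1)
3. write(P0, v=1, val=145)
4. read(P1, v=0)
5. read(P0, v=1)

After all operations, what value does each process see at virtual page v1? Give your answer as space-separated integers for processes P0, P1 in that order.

Answer: 145 21

Derivation:
Op 1: fork(P0) -> P1. 2 ppages; refcounts: pp0:2 pp1:2
Op 2: read(P0, v1) -> 21. No state change.
Op 3: write(P0, v1, 145). refcount(pp1)=2>1 -> COPY to pp2. 3 ppages; refcounts: pp0:2 pp1:1 pp2:1
Op 4: read(P1, v0) -> 19. No state change.
Op 5: read(P0, v1) -> 145. No state change.
P0: v1 -> pp2 = 145
P1: v1 -> pp1 = 21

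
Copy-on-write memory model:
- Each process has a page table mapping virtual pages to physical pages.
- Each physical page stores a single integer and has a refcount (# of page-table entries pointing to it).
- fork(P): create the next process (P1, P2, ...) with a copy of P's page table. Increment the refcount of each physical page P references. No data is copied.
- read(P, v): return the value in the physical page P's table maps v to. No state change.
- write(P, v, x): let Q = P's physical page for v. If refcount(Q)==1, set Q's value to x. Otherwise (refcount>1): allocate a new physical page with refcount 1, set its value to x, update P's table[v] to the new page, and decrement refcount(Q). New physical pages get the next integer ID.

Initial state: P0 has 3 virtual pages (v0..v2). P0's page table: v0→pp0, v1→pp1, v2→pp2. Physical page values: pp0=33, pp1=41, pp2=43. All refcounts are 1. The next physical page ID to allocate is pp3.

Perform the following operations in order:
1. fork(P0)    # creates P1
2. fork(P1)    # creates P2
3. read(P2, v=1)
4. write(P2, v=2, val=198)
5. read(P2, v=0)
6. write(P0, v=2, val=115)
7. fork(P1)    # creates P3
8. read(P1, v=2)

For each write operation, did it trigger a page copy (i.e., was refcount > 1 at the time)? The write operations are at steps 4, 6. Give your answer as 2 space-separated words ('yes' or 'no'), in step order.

Op 1: fork(P0) -> P1. 3 ppages; refcounts: pp0:2 pp1:2 pp2:2
Op 2: fork(P1) -> P2. 3 ppages; refcounts: pp0:3 pp1:3 pp2:3
Op 3: read(P2, v1) -> 41. No state change.
Op 4: write(P2, v2, 198). refcount(pp2)=3>1 -> COPY to pp3. 4 ppages; refcounts: pp0:3 pp1:3 pp2:2 pp3:1
Op 5: read(P2, v0) -> 33. No state change.
Op 6: write(P0, v2, 115). refcount(pp2)=2>1 -> COPY to pp4. 5 ppages; refcounts: pp0:3 pp1:3 pp2:1 pp3:1 pp4:1
Op 7: fork(P1) -> P3. 5 ppages; refcounts: pp0:4 pp1:4 pp2:2 pp3:1 pp4:1
Op 8: read(P1, v2) -> 43. No state change.

yes yes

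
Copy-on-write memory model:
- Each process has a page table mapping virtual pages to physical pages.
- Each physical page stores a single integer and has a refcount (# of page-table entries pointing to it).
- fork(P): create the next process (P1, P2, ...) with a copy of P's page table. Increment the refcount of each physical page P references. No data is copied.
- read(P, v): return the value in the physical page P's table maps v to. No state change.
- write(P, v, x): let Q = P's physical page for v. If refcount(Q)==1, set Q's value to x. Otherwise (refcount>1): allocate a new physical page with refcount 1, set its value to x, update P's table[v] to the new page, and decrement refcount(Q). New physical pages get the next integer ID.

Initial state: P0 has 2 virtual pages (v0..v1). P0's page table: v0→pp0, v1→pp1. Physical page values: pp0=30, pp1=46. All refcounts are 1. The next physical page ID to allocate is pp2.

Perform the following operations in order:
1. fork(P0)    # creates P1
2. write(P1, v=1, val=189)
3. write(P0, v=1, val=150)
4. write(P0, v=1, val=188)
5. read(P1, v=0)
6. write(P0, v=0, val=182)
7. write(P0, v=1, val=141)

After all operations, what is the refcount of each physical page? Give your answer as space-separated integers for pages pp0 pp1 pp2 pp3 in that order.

Answer: 1 1 1 1

Derivation:
Op 1: fork(P0) -> P1. 2 ppages; refcounts: pp0:2 pp1:2
Op 2: write(P1, v1, 189). refcount(pp1)=2>1 -> COPY to pp2. 3 ppages; refcounts: pp0:2 pp1:1 pp2:1
Op 3: write(P0, v1, 150). refcount(pp1)=1 -> write in place. 3 ppages; refcounts: pp0:2 pp1:1 pp2:1
Op 4: write(P0, v1, 188). refcount(pp1)=1 -> write in place. 3 ppages; refcounts: pp0:2 pp1:1 pp2:1
Op 5: read(P1, v0) -> 30. No state change.
Op 6: write(P0, v0, 182). refcount(pp0)=2>1 -> COPY to pp3. 4 ppages; refcounts: pp0:1 pp1:1 pp2:1 pp3:1
Op 7: write(P0, v1, 141). refcount(pp1)=1 -> write in place. 4 ppages; refcounts: pp0:1 pp1:1 pp2:1 pp3:1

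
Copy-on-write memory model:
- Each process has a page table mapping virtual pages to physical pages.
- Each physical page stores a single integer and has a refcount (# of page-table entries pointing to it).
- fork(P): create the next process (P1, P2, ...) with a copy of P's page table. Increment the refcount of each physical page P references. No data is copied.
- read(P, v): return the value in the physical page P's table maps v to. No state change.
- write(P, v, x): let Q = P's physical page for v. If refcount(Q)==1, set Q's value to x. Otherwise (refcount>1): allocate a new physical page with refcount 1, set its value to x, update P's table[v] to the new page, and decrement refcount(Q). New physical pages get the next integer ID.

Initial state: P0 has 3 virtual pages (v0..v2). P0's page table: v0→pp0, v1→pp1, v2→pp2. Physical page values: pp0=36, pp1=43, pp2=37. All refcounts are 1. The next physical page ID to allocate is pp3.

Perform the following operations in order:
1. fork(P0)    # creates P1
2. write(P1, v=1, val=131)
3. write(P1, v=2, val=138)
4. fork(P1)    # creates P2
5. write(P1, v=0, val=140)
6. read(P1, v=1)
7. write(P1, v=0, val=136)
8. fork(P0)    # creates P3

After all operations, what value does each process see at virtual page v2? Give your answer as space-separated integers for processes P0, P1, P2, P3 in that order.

Answer: 37 138 138 37

Derivation:
Op 1: fork(P0) -> P1. 3 ppages; refcounts: pp0:2 pp1:2 pp2:2
Op 2: write(P1, v1, 131). refcount(pp1)=2>1 -> COPY to pp3. 4 ppages; refcounts: pp0:2 pp1:1 pp2:2 pp3:1
Op 3: write(P1, v2, 138). refcount(pp2)=2>1 -> COPY to pp4. 5 ppages; refcounts: pp0:2 pp1:1 pp2:1 pp3:1 pp4:1
Op 4: fork(P1) -> P2. 5 ppages; refcounts: pp0:3 pp1:1 pp2:1 pp3:2 pp4:2
Op 5: write(P1, v0, 140). refcount(pp0)=3>1 -> COPY to pp5. 6 ppages; refcounts: pp0:2 pp1:1 pp2:1 pp3:2 pp4:2 pp5:1
Op 6: read(P1, v1) -> 131. No state change.
Op 7: write(P1, v0, 136). refcount(pp5)=1 -> write in place. 6 ppages; refcounts: pp0:2 pp1:1 pp2:1 pp3:2 pp4:2 pp5:1
Op 8: fork(P0) -> P3. 6 ppages; refcounts: pp0:3 pp1:2 pp2:2 pp3:2 pp4:2 pp5:1
P0: v2 -> pp2 = 37
P1: v2 -> pp4 = 138
P2: v2 -> pp4 = 138
P3: v2 -> pp2 = 37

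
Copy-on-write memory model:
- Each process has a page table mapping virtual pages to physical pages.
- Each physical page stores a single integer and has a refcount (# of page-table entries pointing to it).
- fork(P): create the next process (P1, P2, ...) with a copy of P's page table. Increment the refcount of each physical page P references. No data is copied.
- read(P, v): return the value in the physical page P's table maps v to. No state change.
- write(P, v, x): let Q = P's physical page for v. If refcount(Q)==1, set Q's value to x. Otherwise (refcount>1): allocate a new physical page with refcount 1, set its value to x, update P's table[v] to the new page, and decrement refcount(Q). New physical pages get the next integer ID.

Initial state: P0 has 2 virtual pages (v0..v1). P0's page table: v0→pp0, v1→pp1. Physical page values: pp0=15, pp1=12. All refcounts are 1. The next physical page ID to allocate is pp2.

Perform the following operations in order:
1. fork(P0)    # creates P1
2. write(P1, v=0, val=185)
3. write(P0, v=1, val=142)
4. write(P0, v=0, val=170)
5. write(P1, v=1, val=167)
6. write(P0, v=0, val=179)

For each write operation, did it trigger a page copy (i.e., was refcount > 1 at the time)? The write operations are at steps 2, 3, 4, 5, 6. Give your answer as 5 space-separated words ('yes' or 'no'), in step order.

Op 1: fork(P0) -> P1. 2 ppages; refcounts: pp0:2 pp1:2
Op 2: write(P1, v0, 185). refcount(pp0)=2>1 -> COPY to pp2. 3 ppages; refcounts: pp0:1 pp1:2 pp2:1
Op 3: write(P0, v1, 142). refcount(pp1)=2>1 -> COPY to pp3. 4 ppages; refcounts: pp0:1 pp1:1 pp2:1 pp3:1
Op 4: write(P0, v0, 170). refcount(pp0)=1 -> write in place. 4 ppages; refcounts: pp0:1 pp1:1 pp2:1 pp3:1
Op 5: write(P1, v1, 167). refcount(pp1)=1 -> write in place. 4 ppages; refcounts: pp0:1 pp1:1 pp2:1 pp3:1
Op 6: write(P0, v0, 179). refcount(pp0)=1 -> write in place. 4 ppages; refcounts: pp0:1 pp1:1 pp2:1 pp3:1

yes yes no no no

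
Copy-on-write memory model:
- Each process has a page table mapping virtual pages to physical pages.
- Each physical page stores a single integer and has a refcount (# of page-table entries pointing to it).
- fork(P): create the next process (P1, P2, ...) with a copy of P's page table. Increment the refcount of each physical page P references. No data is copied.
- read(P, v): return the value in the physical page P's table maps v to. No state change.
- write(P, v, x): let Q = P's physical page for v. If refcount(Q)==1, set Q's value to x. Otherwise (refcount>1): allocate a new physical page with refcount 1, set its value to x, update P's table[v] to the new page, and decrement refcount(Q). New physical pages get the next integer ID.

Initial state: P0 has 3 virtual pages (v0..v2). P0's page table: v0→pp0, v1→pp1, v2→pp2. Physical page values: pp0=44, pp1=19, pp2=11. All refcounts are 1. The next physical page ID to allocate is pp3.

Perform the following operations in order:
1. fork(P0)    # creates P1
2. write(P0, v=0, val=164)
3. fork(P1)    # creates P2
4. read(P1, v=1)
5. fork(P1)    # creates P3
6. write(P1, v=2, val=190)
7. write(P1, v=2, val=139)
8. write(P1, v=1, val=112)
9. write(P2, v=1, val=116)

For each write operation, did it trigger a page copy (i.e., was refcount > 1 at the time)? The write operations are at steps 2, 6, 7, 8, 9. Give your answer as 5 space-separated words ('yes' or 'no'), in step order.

Op 1: fork(P0) -> P1. 3 ppages; refcounts: pp0:2 pp1:2 pp2:2
Op 2: write(P0, v0, 164). refcount(pp0)=2>1 -> COPY to pp3. 4 ppages; refcounts: pp0:1 pp1:2 pp2:2 pp3:1
Op 3: fork(P1) -> P2. 4 ppages; refcounts: pp0:2 pp1:3 pp2:3 pp3:1
Op 4: read(P1, v1) -> 19. No state change.
Op 5: fork(P1) -> P3. 4 ppages; refcounts: pp0:3 pp1:4 pp2:4 pp3:1
Op 6: write(P1, v2, 190). refcount(pp2)=4>1 -> COPY to pp4. 5 ppages; refcounts: pp0:3 pp1:4 pp2:3 pp3:1 pp4:1
Op 7: write(P1, v2, 139). refcount(pp4)=1 -> write in place. 5 ppages; refcounts: pp0:3 pp1:4 pp2:3 pp3:1 pp4:1
Op 8: write(P1, v1, 112). refcount(pp1)=4>1 -> COPY to pp5. 6 ppages; refcounts: pp0:3 pp1:3 pp2:3 pp3:1 pp4:1 pp5:1
Op 9: write(P2, v1, 116). refcount(pp1)=3>1 -> COPY to pp6. 7 ppages; refcounts: pp0:3 pp1:2 pp2:3 pp3:1 pp4:1 pp5:1 pp6:1

yes yes no yes yes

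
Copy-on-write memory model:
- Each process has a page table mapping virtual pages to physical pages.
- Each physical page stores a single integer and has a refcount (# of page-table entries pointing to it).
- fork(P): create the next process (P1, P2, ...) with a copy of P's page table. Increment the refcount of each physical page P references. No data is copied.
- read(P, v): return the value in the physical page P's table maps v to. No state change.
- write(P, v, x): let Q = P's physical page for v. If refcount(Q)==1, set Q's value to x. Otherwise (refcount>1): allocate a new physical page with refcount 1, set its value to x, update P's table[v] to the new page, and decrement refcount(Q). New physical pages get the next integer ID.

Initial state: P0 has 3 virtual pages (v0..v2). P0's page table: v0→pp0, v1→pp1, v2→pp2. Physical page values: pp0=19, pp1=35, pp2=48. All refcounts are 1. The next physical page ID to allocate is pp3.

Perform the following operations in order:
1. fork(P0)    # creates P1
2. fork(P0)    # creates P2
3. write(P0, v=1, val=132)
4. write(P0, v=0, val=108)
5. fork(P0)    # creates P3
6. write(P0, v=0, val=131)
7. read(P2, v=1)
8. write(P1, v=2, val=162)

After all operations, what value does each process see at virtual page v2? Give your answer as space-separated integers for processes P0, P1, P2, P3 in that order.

Answer: 48 162 48 48

Derivation:
Op 1: fork(P0) -> P1. 3 ppages; refcounts: pp0:2 pp1:2 pp2:2
Op 2: fork(P0) -> P2. 3 ppages; refcounts: pp0:3 pp1:3 pp2:3
Op 3: write(P0, v1, 132). refcount(pp1)=3>1 -> COPY to pp3. 4 ppages; refcounts: pp0:3 pp1:2 pp2:3 pp3:1
Op 4: write(P0, v0, 108). refcount(pp0)=3>1 -> COPY to pp4. 5 ppages; refcounts: pp0:2 pp1:2 pp2:3 pp3:1 pp4:1
Op 5: fork(P0) -> P3. 5 ppages; refcounts: pp0:2 pp1:2 pp2:4 pp3:2 pp4:2
Op 6: write(P0, v0, 131). refcount(pp4)=2>1 -> COPY to pp5. 6 ppages; refcounts: pp0:2 pp1:2 pp2:4 pp3:2 pp4:1 pp5:1
Op 7: read(P2, v1) -> 35. No state change.
Op 8: write(P1, v2, 162). refcount(pp2)=4>1 -> COPY to pp6. 7 ppages; refcounts: pp0:2 pp1:2 pp2:3 pp3:2 pp4:1 pp5:1 pp6:1
P0: v2 -> pp2 = 48
P1: v2 -> pp6 = 162
P2: v2 -> pp2 = 48
P3: v2 -> pp2 = 48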